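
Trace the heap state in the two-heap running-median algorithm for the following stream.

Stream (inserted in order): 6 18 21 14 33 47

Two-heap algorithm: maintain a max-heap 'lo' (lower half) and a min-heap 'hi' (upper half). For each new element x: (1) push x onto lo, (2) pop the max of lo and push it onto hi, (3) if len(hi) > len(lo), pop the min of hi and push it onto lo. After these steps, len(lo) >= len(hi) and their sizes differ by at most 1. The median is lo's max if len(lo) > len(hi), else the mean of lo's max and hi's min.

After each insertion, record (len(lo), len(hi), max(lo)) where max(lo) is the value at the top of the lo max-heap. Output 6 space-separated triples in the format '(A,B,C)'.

Answer: (1,0,6) (1,1,6) (2,1,18) (2,2,14) (3,2,18) (3,3,18)

Derivation:
Step 1: insert 6 -> lo=[6] hi=[] -> (len(lo)=1, len(hi)=0, max(lo)=6)
Step 2: insert 18 -> lo=[6] hi=[18] -> (len(lo)=1, len(hi)=1, max(lo)=6)
Step 3: insert 21 -> lo=[6, 18] hi=[21] -> (len(lo)=2, len(hi)=1, max(lo)=18)
Step 4: insert 14 -> lo=[6, 14] hi=[18, 21] -> (len(lo)=2, len(hi)=2, max(lo)=14)
Step 5: insert 33 -> lo=[6, 14, 18] hi=[21, 33] -> (len(lo)=3, len(hi)=2, max(lo)=18)
Step 6: insert 47 -> lo=[6, 14, 18] hi=[21, 33, 47] -> (len(lo)=3, len(hi)=3, max(lo)=18)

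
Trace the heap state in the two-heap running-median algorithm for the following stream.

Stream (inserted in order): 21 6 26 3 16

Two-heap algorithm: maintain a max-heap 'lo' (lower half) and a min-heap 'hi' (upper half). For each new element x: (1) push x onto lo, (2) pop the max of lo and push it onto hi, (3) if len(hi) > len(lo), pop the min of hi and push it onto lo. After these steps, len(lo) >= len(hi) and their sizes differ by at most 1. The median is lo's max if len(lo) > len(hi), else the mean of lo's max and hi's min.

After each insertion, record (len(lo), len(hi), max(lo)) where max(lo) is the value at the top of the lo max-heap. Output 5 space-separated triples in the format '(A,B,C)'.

Step 1: insert 21 -> lo=[21] hi=[] -> (len(lo)=1, len(hi)=0, max(lo)=21)
Step 2: insert 6 -> lo=[6] hi=[21] -> (len(lo)=1, len(hi)=1, max(lo)=6)
Step 3: insert 26 -> lo=[6, 21] hi=[26] -> (len(lo)=2, len(hi)=1, max(lo)=21)
Step 4: insert 3 -> lo=[3, 6] hi=[21, 26] -> (len(lo)=2, len(hi)=2, max(lo)=6)
Step 5: insert 16 -> lo=[3, 6, 16] hi=[21, 26] -> (len(lo)=3, len(hi)=2, max(lo)=16)

Answer: (1,0,21) (1,1,6) (2,1,21) (2,2,6) (3,2,16)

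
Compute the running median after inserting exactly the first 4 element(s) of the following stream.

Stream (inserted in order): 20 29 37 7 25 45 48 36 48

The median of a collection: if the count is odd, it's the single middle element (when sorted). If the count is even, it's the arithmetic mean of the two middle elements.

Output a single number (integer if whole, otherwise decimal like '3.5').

Step 1: insert 20 -> lo=[20] (size 1, max 20) hi=[] (size 0) -> median=20
Step 2: insert 29 -> lo=[20] (size 1, max 20) hi=[29] (size 1, min 29) -> median=24.5
Step 3: insert 37 -> lo=[20, 29] (size 2, max 29) hi=[37] (size 1, min 37) -> median=29
Step 4: insert 7 -> lo=[7, 20] (size 2, max 20) hi=[29, 37] (size 2, min 29) -> median=24.5

Answer: 24.5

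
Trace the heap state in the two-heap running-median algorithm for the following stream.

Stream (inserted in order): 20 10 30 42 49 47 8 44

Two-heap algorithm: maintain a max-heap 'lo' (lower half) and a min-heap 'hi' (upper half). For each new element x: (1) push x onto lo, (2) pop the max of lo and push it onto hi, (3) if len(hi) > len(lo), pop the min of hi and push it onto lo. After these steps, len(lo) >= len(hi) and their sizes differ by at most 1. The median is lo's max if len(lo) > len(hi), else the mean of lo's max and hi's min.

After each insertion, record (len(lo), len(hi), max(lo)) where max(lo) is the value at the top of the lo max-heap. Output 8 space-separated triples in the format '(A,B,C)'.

Step 1: insert 20 -> lo=[20] hi=[] -> (len(lo)=1, len(hi)=0, max(lo)=20)
Step 2: insert 10 -> lo=[10] hi=[20] -> (len(lo)=1, len(hi)=1, max(lo)=10)
Step 3: insert 30 -> lo=[10, 20] hi=[30] -> (len(lo)=2, len(hi)=1, max(lo)=20)
Step 4: insert 42 -> lo=[10, 20] hi=[30, 42] -> (len(lo)=2, len(hi)=2, max(lo)=20)
Step 5: insert 49 -> lo=[10, 20, 30] hi=[42, 49] -> (len(lo)=3, len(hi)=2, max(lo)=30)
Step 6: insert 47 -> lo=[10, 20, 30] hi=[42, 47, 49] -> (len(lo)=3, len(hi)=3, max(lo)=30)
Step 7: insert 8 -> lo=[8, 10, 20, 30] hi=[42, 47, 49] -> (len(lo)=4, len(hi)=3, max(lo)=30)
Step 8: insert 44 -> lo=[8, 10, 20, 30] hi=[42, 44, 47, 49] -> (len(lo)=4, len(hi)=4, max(lo)=30)

Answer: (1,0,20) (1,1,10) (2,1,20) (2,2,20) (3,2,30) (3,3,30) (4,3,30) (4,4,30)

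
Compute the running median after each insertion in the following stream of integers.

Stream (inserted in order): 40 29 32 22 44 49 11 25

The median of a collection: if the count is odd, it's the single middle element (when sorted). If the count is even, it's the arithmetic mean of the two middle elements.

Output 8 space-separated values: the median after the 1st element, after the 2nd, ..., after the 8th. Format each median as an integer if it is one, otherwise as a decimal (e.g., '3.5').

Answer: 40 34.5 32 30.5 32 36 32 30.5

Derivation:
Step 1: insert 40 -> lo=[40] (size 1, max 40) hi=[] (size 0) -> median=40
Step 2: insert 29 -> lo=[29] (size 1, max 29) hi=[40] (size 1, min 40) -> median=34.5
Step 3: insert 32 -> lo=[29, 32] (size 2, max 32) hi=[40] (size 1, min 40) -> median=32
Step 4: insert 22 -> lo=[22, 29] (size 2, max 29) hi=[32, 40] (size 2, min 32) -> median=30.5
Step 5: insert 44 -> lo=[22, 29, 32] (size 3, max 32) hi=[40, 44] (size 2, min 40) -> median=32
Step 6: insert 49 -> lo=[22, 29, 32] (size 3, max 32) hi=[40, 44, 49] (size 3, min 40) -> median=36
Step 7: insert 11 -> lo=[11, 22, 29, 32] (size 4, max 32) hi=[40, 44, 49] (size 3, min 40) -> median=32
Step 8: insert 25 -> lo=[11, 22, 25, 29] (size 4, max 29) hi=[32, 40, 44, 49] (size 4, min 32) -> median=30.5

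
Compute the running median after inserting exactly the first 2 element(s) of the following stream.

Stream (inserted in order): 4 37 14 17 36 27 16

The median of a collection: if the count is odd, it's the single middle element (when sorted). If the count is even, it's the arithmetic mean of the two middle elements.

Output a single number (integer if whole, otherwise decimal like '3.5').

Step 1: insert 4 -> lo=[4] (size 1, max 4) hi=[] (size 0) -> median=4
Step 2: insert 37 -> lo=[4] (size 1, max 4) hi=[37] (size 1, min 37) -> median=20.5

Answer: 20.5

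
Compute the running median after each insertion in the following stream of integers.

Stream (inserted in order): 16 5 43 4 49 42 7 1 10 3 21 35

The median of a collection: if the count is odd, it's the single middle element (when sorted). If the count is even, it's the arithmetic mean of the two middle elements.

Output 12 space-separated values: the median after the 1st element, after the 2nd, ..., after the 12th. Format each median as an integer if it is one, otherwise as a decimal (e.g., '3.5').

Step 1: insert 16 -> lo=[16] (size 1, max 16) hi=[] (size 0) -> median=16
Step 2: insert 5 -> lo=[5] (size 1, max 5) hi=[16] (size 1, min 16) -> median=10.5
Step 3: insert 43 -> lo=[5, 16] (size 2, max 16) hi=[43] (size 1, min 43) -> median=16
Step 4: insert 4 -> lo=[4, 5] (size 2, max 5) hi=[16, 43] (size 2, min 16) -> median=10.5
Step 5: insert 49 -> lo=[4, 5, 16] (size 3, max 16) hi=[43, 49] (size 2, min 43) -> median=16
Step 6: insert 42 -> lo=[4, 5, 16] (size 3, max 16) hi=[42, 43, 49] (size 3, min 42) -> median=29
Step 7: insert 7 -> lo=[4, 5, 7, 16] (size 4, max 16) hi=[42, 43, 49] (size 3, min 42) -> median=16
Step 8: insert 1 -> lo=[1, 4, 5, 7] (size 4, max 7) hi=[16, 42, 43, 49] (size 4, min 16) -> median=11.5
Step 9: insert 10 -> lo=[1, 4, 5, 7, 10] (size 5, max 10) hi=[16, 42, 43, 49] (size 4, min 16) -> median=10
Step 10: insert 3 -> lo=[1, 3, 4, 5, 7] (size 5, max 7) hi=[10, 16, 42, 43, 49] (size 5, min 10) -> median=8.5
Step 11: insert 21 -> lo=[1, 3, 4, 5, 7, 10] (size 6, max 10) hi=[16, 21, 42, 43, 49] (size 5, min 16) -> median=10
Step 12: insert 35 -> lo=[1, 3, 4, 5, 7, 10] (size 6, max 10) hi=[16, 21, 35, 42, 43, 49] (size 6, min 16) -> median=13

Answer: 16 10.5 16 10.5 16 29 16 11.5 10 8.5 10 13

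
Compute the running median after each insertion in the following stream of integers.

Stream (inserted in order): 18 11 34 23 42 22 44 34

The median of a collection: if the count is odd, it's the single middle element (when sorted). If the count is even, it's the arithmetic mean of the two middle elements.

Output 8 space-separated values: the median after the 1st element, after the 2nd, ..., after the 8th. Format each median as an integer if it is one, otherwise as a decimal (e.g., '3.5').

Step 1: insert 18 -> lo=[18] (size 1, max 18) hi=[] (size 0) -> median=18
Step 2: insert 11 -> lo=[11] (size 1, max 11) hi=[18] (size 1, min 18) -> median=14.5
Step 3: insert 34 -> lo=[11, 18] (size 2, max 18) hi=[34] (size 1, min 34) -> median=18
Step 4: insert 23 -> lo=[11, 18] (size 2, max 18) hi=[23, 34] (size 2, min 23) -> median=20.5
Step 5: insert 42 -> lo=[11, 18, 23] (size 3, max 23) hi=[34, 42] (size 2, min 34) -> median=23
Step 6: insert 22 -> lo=[11, 18, 22] (size 3, max 22) hi=[23, 34, 42] (size 3, min 23) -> median=22.5
Step 7: insert 44 -> lo=[11, 18, 22, 23] (size 4, max 23) hi=[34, 42, 44] (size 3, min 34) -> median=23
Step 8: insert 34 -> lo=[11, 18, 22, 23] (size 4, max 23) hi=[34, 34, 42, 44] (size 4, min 34) -> median=28.5

Answer: 18 14.5 18 20.5 23 22.5 23 28.5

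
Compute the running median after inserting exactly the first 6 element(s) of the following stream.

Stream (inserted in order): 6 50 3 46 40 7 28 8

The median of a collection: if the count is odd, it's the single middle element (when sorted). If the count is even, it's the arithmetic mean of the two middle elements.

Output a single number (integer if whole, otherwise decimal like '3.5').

Answer: 23.5

Derivation:
Step 1: insert 6 -> lo=[6] (size 1, max 6) hi=[] (size 0) -> median=6
Step 2: insert 50 -> lo=[6] (size 1, max 6) hi=[50] (size 1, min 50) -> median=28
Step 3: insert 3 -> lo=[3, 6] (size 2, max 6) hi=[50] (size 1, min 50) -> median=6
Step 4: insert 46 -> lo=[3, 6] (size 2, max 6) hi=[46, 50] (size 2, min 46) -> median=26
Step 5: insert 40 -> lo=[3, 6, 40] (size 3, max 40) hi=[46, 50] (size 2, min 46) -> median=40
Step 6: insert 7 -> lo=[3, 6, 7] (size 3, max 7) hi=[40, 46, 50] (size 3, min 40) -> median=23.5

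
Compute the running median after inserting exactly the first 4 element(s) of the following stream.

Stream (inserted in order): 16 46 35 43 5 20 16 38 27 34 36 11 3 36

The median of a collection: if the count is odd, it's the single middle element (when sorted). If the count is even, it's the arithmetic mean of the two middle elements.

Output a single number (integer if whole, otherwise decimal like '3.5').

Answer: 39

Derivation:
Step 1: insert 16 -> lo=[16] (size 1, max 16) hi=[] (size 0) -> median=16
Step 2: insert 46 -> lo=[16] (size 1, max 16) hi=[46] (size 1, min 46) -> median=31
Step 3: insert 35 -> lo=[16, 35] (size 2, max 35) hi=[46] (size 1, min 46) -> median=35
Step 4: insert 43 -> lo=[16, 35] (size 2, max 35) hi=[43, 46] (size 2, min 43) -> median=39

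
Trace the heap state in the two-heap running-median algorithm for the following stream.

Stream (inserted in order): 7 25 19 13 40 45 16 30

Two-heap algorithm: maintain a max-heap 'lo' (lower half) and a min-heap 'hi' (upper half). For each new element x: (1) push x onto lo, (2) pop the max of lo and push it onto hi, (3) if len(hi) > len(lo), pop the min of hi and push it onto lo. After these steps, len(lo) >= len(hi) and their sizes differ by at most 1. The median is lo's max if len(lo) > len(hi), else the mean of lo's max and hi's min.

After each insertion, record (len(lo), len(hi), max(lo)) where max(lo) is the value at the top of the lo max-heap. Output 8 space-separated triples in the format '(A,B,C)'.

Answer: (1,0,7) (1,1,7) (2,1,19) (2,2,13) (3,2,19) (3,3,19) (4,3,19) (4,4,19)

Derivation:
Step 1: insert 7 -> lo=[7] hi=[] -> (len(lo)=1, len(hi)=0, max(lo)=7)
Step 2: insert 25 -> lo=[7] hi=[25] -> (len(lo)=1, len(hi)=1, max(lo)=7)
Step 3: insert 19 -> lo=[7, 19] hi=[25] -> (len(lo)=2, len(hi)=1, max(lo)=19)
Step 4: insert 13 -> lo=[7, 13] hi=[19, 25] -> (len(lo)=2, len(hi)=2, max(lo)=13)
Step 5: insert 40 -> lo=[7, 13, 19] hi=[25, 40] -> (len(lo)=3, len(hi)=2, max(lo)=19)
Step 6: insert 45 -> lo=[7, 13, 19] hi=[25, 40, 45] -> (len(lo)=3, len(hi)=3, max(lo)=19)
Step 7: insert 16 -> lo=[7, 13, 16, 19] hi=[25, 40, 45] -> (len(lo)=4, len(hi)=3, max(lo)=19)
Step 8: insert 30 -> lo=[7, 13, 16, 19] hi=[25, 30, 40, 45] -> (len(lo)=4, len(hi)=4, max(lo)=19)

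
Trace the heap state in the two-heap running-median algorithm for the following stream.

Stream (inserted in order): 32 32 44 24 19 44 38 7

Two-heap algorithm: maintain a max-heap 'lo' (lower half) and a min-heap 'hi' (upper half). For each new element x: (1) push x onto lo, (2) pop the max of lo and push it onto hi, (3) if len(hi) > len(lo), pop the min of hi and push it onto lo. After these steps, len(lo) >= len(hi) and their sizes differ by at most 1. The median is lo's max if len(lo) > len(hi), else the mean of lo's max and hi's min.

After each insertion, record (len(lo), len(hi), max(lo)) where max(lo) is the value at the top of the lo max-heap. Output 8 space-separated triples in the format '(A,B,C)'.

Step 1: insert 32 -> lo=[32] hi=[] -> (len(lo)=1, len(hi)=0, max(lo)=32)
Step 2: insert 32 -> lo=[32] hi=[32] -> (len(lo)=1, len(hi)=1, max(lo)=32)
Step 3: insert 44 -> lo=[32, 32] hi=[44] -> (len(lo)=2, len(hi)=1, max(lo)=32)
Step 4: insert 24 -> lo=[24, 32] hi=[32, 44] -> (len(lo)=2, len(hi)=2, max(lo)=32)
Step 5: insert 19 -> lo=[19, 24, 32] hi=[32, 44] -> (len(lo)=3, len(hi)=2, max(lo)=32)
Step 6: insert 44 -> lo=[19, 24, 32] hi=[32, 44, 44] -> (len(lo)=3, len(hi)=3, max(lo)=32)
Step 7: insert 38 -> lo=[19, 24, 32, 32] hi=[38, 44, 44] -> (len(lo)=4, len(hi)=3, max(lo)=32)
Step 8: insert 7 -> lo=[7, 19, 24, 32] hi=[32, 38, 44, 44] -> (len(lo)=4, len(hi)=4, max(lo)=32)

Answer: (1,0,32) (1,1,32) (2,1,32) (2,2,32) (3,2,32) (3,3,32) (4,3,32) (4,4,32)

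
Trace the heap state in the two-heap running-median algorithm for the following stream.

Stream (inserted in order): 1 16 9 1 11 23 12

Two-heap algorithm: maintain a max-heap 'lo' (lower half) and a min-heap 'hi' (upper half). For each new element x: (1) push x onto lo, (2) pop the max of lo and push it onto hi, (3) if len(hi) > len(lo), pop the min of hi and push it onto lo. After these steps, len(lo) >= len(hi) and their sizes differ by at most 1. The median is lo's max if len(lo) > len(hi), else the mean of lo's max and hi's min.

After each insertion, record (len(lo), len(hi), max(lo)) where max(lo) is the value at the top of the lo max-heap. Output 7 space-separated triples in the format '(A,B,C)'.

Answer: (1,0,1) (1,1,1) (2,1,9) (2,2,1) (3,2,9) (3,3,9) (4,3,11)

Derivation:
Step 1: insert 1 -> lo=[1] hi=[] -> (len(lo)=1, len(hi)=0, max(lo)=1)
Step 2: insert 16 -> lo=[1] hi=[16] -> (len(lo)=1, len(hi)=1, max(lo)=1)
Step 3: insert 9 -> lo=[1, 9] hi=[16] -> (len(lo)=2, len(hi)=1, max(lo)=9)
Step 4: insert 1 -> lo=[1, 1] hi=[9, 16] -> (len(lo)=2, len(hi)=2, max(lo)=1)
Step 5: insert 11 -> lo=[1, 1, 9] hi=[11, 16] -> (len(lo)=3, len(hi)=2, max(lo)=9)
Step 6: insert 23 -> lo=[1, 1, 9] hi=[11, 16, 23] -> (len(lo)=3, len(hi)=3, max(lo)=9)
Step 7: insert 12 -> lo=[1, 1, 9, 11] hi=[12, 16, 23] -> (len(lo)=4, len(hi)=3, max(lo)=11)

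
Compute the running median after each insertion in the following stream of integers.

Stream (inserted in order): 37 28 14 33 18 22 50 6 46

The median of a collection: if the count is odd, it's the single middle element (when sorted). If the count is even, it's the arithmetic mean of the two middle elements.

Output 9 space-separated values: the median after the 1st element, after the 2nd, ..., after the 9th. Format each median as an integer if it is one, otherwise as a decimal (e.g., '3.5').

Answer: 37 32.5 28 30.5 28 25 28 25 28

Derivation:
Step 1: insert 37 -> lo=[37] (size 1, max 37) hi=[] (size 0) -> median=37
Step 2: insert 28 -> lo=[28] (size 1, max 28) hi=[37] (size 1, min 37) -> median=32.5
Step 3: insert 14 -> lo=[14, 28] (size 2, max 28) hi=[37] (size 1, min 37) -> median=28
Step 4: insert 33 -> lo=[14, 28] (size 2, max 28) hi=[33, 37] (size 2, min 33) -> median=30.5
Step 5: insert 18 -> lo=[14, 18, 28] (size 3, max 28) hi=[33, 37] (size 2, min 33) -> median=28
Step 6: insert 22 -> lo=[14, 18, 22] (size 3, max 22) hi=[28, 33, 37] (size 3, min 28) -> median=25
Step 7: insert 50 -> lo=[14, 18, 22, 28] (size 4, max 28) hi=[33, 37, 50] (size 3, min 33) -> median=28
Step 8: insert 6 -> lo=[6, 14, 18, 22] (size 4, max 22) hi=[28, 33, 37, 50] (size 4, min 28) -> median=25
Step 9: insert 46 -> lo=[6, 14, 18, 22, 28] (size 5, max 28) hi=[33, 37, 46, 50] (size 4, min 33) -> median=28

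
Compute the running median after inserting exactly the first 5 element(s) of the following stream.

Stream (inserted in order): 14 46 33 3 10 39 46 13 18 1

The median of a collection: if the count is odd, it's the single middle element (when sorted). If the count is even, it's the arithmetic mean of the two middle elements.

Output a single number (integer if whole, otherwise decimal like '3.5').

Step 1: insert 14 -> lo=[14] (size 1, max 14) hi=[] (size 0) -> median=14
Step 2: insert 46 -> lo=[14] (size 1, max 14) hi=[46] (size 1, min 46) -> median=30
Step 3: insert 33 -> lo=[14, 33] (size 2, max 33) hi=[46] (size 1, min 46) -> median=33
Step 4: insert 3 -> lo=[3, 14] (size 2, max 14) hi=[33, 46] (size 2, min 33) -> median=23.5
Step 5: insert 10 -> lo=[3, 10, 14] (size 3, max 14) hi=[33, 46] (size 2, min 33) -> median=14

Answer: 14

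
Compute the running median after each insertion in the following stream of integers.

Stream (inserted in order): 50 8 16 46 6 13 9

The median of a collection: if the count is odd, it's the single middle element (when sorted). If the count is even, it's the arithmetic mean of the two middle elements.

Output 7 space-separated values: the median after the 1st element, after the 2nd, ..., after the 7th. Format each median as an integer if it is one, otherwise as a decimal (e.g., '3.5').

Step 1: insert 50 -> lo=[50] (size 1, max 50) hi=[] (size 0) -> median=50
Step 2: insert 8 -> lo=[8] (size 1, max 8) hi=[50] (size 1, min 50) -> median=29
Step 3: insert 16 -> lo=[8, 16] (size 2, max 16) hi=[50] (size 1, min 50) -> median=16
Step 4: insert 46 -> lo=[8, 16] (size 2, max 16) hi=[46, 50] (size 2, min 46) -> median=31
Step 5: insert 6 -> lo=[6, 8, 16] (size 3, max 16) hi=[46, 50] (size 2, min 46) -> median=16
Step 6: insert 13 -> lo=[6, 8, 13] (size 3, max 13) hi=[16, 46, 50] (size 3, min 16) -> median=14.5
Step 7: insert 9 -> lo=[6, 8, 9, 13] (size 4, max 13) hi=[16, 46, 50] (size 3, min 16) -> median=13

Answer: 50 29 16 31 16 14.5 13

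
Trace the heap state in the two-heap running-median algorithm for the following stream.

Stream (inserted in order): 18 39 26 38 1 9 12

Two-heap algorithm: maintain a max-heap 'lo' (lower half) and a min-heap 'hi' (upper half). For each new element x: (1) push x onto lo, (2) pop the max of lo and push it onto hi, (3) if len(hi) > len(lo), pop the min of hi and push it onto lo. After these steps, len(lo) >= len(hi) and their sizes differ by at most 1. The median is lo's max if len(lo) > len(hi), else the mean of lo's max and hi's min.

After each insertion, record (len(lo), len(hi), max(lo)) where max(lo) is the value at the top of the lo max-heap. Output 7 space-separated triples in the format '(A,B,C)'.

Answer: (1,0,18) (1,1,18) (2,1,26) (2,2,26) (3,2,26) (3,3,18) (4,3,18)

Derivation:
Step 1: insert 18 -> lo=[18] hi=[] -> (len(lo)=1, len(hi)=0, max(lo)=18)
Step 2: insert 39 -> lo=[18] hi=[39] -> (len(lo)=1, len(hi)=1, max(lo)=18)
Step 3: insert 26 -> lo=[18, 26] hi=[39] -> (len(lo)=2, len(hi)=1, max(lo)=26)
Step 4: insert 38 -> lo=[18, 26] hi=[38, 39] -> (len(lo)=2, len(hi)=2, max(lo)=26)
Step 5: insert 1 -> lo=[1, 18, 26] hi=[38, 39] -> (len(lo)=3, len(hi)=2, max(lo)=26)
Step 6: insert 9 -> lo=[1, 9, 18] hi=[26, 38, 39] -> (len(lo)=3, len(hi)=3, max(lo)=18)
Step 7: insert 12 -> lo=[1, 9, 12, 18] hi=[26, 38, 39] -> (len(lo)=4, len(hi)=3, max(lo)=18)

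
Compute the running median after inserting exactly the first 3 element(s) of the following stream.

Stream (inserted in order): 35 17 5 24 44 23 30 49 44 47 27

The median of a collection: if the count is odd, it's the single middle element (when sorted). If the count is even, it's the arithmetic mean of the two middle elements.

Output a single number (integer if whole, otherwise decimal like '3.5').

Step 1: insert 35 -> lo=[35] (size 1, max 35) hi=[] (size 0) -> median=35
Step 2: insert 17 -> lo=[17] (size 1, max 17) hi=[35] (size 1, min 35) -> median=26
Step 3: insert 5 -> lo=[5, 17] (size 2, max 17) hi=[35] (size 1, min 35) -> median=17

Answer: 17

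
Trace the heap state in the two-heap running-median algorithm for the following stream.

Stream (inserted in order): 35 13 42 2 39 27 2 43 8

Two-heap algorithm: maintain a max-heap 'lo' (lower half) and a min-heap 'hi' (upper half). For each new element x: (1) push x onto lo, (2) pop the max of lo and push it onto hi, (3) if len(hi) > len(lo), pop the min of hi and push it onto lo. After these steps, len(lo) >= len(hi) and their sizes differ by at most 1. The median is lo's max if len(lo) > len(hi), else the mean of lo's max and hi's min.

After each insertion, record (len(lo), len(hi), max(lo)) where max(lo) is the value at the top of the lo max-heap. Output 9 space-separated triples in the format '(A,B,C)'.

Step 1: insert 35 -> lo=[35] hi=[] -> (len(lo)=1, len(hi)=0, max(lo)=35)
Step 2: insert 13 -> lo=[13] hi=[35] -> (len(lo)=1, len(hi)=1, max(lo)=13)
Step 3: insert 42 -> lo=[13, 35] hi=[42] -> (len(lo)=2, len(hi)=1, max(lo)=35)
Step 4: insert 2 -> lo=[2, 13] hi=[35, 42] -> (len(lo)=2, len(hi)=2, max(lo)=13)
Step 5: insert 39 -> lo=[2, 13, 35] hi=[39, 42] -> (len(lo)=3, len(hi)=2, max(lo)=35)
Step 6: insert 27 -> lo=[2, 13, 27] hi=[35, 39, 42] -> (len(lo)=3, len(hi)=3, max(lo)=27)
Step 7: insert 2 -> lo=[2, 2, 13, 27] hi=[35, 39, 42] -> (len(lo)=4, len(hi)=3, max(lo)=27)
Step 8: insert 43 -> lo=[2, 2, 13, 27] hi=[35, 39, 42, 43] -> (len(lo)=4, len(hi)=4, max(lo)=27)
Step 9: insert 8 -> lo=[2, 2, 8, 13, 27] hi=[35, 39, 42, 43] -> (len(lo)=5, len(hi)=4, max(lo)=27)

Answer: (1,0,35) (1,1,13) (2,1,35) (2,2,13) (3,2,35) (3,3,27) (4,3,27) (4,4,27) (5,4,27)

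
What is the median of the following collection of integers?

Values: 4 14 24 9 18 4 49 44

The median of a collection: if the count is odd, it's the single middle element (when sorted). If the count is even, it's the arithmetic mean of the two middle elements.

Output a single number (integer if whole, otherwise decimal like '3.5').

Answer: 16

Derivation:
Step 1: insert 4 -> lo=[4] (size 1, max 4) hi=[] (size 0) -> median=4
Step 2: insert 14 -> lo=[4] (size 1, max 4) hi=[14] (size 1, min 14) -> median=9
Step 3: insert 24 -> lo=[4, 14] (size 2, max 14) hi=[24] (size 1, min 24) -> median=14
Step 4: insert 9 -> lo=[4, 9] (size 2, max 9) hi=[14, 24] (size 2, min 14) -> median=11.5
Step 5: insert 18 -> lo=[4, 9, 14] (size 3, max 14) hi=[18, 24] (size 2, min 18) -> median=14
Step 6: insert 4 -> lo=[4, 4, 9] (size 3, max 9) hi=[14, 18, 24] (size 3, min 14) -> median=11.5
Step 7: insert 49 -> lo=[4, 4, 9, 14] (size 4, max 14) hi=[18, 24, 49] (size 3, min 18) -> median=14
Step 8: insert 44 -> lo=[4, 4, 9, 14] (size 4, max 14) hi=[18, 24, 44, 49] (size 4, min 18) -> median=16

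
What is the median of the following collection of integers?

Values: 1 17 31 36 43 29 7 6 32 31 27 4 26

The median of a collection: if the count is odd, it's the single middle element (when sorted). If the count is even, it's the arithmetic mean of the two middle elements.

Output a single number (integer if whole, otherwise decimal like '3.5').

Answer: 27

Derivation:
Step 1: insert 1 -> lo=[1] (size 1, max 1) hi=[] (size 0) -> median=1
Step 2: insert 17 -> lo=[1] (size 1, max 1) hi=[17] (size 1, min 17) -> median=9
Step 3: insert 31 -> lo=[1, 17] (size 2, max 17) hi=[31] (size 1, min 31) -> median=17
Step 4: insert 36 -> lo=[1, 17] (size 2, max 17) hi=[31, 36] (size 2, min 31) -> median=24
Step 5: insert 43 -> lo=[1, 17, 31] (size 3, max 31) hi=[36, 43] (size 2, min 36) -> median=31
Step 6: insert 29 -> lo=[1, 17, 29] (size 3, max 29) hi=[31, 36, 43] (size 3, min 31) -> median=30
Step 7: insert 7 -> lo=[1, 7, 17, 29] (size 4, max 29) hi=[31, 36, 43] (size 3, min 31) -> median=29
Step 8: insert 6 -> lo=[1, 6, 7, 17] (size 4, max 17) hi=[29, 31, 36, 43] (size 4, min 29) -> median=23
Step 9: insert 32 -> lo=[1, 6, 7, 17, 29] (size 5, max 29) hi=[31, 32, 36, 43] (size 4, min 31) -> median=29
Step 10: insert 31 -> lo=[1, 6, 7, 17, 29] (size 5, max 29) hi=[31, 31, 32, 36, 43] (size 5, min 31) -> median=30
Step 11: insert 27 -> lo=[1, 6, 7, 17, 27, 29] (size 6, max 29) hi=[31, 31, 32, 36, 43] (size 5, min 31) -> median=29
Step 12: insert 4 -> lo=[1, 4, 6, 7, 17, 27] (size 6, max 27) hi=[29, 31, 31, 32, 36, 43] (size 6, min 29) -> median=28
Step 13: insert 26 -> lo=[1, 4, 6, 7, 17, 26, 27] (size 7, max 27) hi=[29, 31, 31, 32, 36, 43] (size 6, min 29) -> median=27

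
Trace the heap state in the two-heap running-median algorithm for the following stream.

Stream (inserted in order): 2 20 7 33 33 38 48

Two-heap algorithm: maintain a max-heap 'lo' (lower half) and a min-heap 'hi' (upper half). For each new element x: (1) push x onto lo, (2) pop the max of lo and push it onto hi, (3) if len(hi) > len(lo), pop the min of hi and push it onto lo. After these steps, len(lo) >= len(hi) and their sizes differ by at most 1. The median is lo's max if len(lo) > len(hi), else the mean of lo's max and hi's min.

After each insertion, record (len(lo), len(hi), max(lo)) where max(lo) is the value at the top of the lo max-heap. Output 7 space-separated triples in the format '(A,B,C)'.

Answer: (1,0,2) (1,1,2) (2,1,7) (2,2,7) (3,2,20) (3,3,20) (4,3,33)

Derivation:
Step 1: insert 2 -> lo=[2] hi=[] -> (len(lo)=1, len(hi)=0, max(lo)=2)
Step 2: insert 20 -> lo=[2] hi=[20] -> (len(lo)=1, len(hi)=1, max(lo)=2)
Step 3: insert 7 -> lo=[2, 7] hi=[20] -> (len(lo)=2, len(hi)=1, max(lo)=7)
Step 4: insert 33 -> lo=[2, 7] hi=[20, 33] -> (len(lo)=2, len(hi)=2, max(lo)=7)
Step 5: insert 33 -> lo=[2, 7, 20] hi=[33, 33] -> (len(lo)=3, len(hi)=2, max(lo)=20)
Step 6: insert 38 -> lo=[2, 7, 20] hi=[33, 33, 38] -> (len(lo)=3, len(hi)=3, max(lo)=20)
Step 7: insert 48 -> lo=[2, 7, 20, 33] hi=[33, 38, 48] -> (len(lo)=4, len(hi)=3, max(lo)=33)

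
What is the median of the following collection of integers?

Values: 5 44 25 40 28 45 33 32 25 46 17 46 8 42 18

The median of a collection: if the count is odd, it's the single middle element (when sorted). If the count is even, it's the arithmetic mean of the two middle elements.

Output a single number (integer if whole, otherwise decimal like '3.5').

Step 1: insert 5 -> lo=[5] (size 1, max 5) hi=[] (size 0) -> median=5
Step 2: insert 44 -> lo=[5] (size 1, max 5) hi=[44] (size 1, min 44) -> median=24.5
Step 3: insert 25 -> lo=[5, 25] (size 2, max 25) hi=[44] (size 1, min 44) -> median=25
Step 4: insert 40 -> lo=[5, 25] (size 2, max 25) hi=[40, 44] (size 2, min 40) -> median=32.5
Step 5: insert 28 -> lo=[5, 25, 28] (size 3, max 28) hi=[40, 44] (size 2, min 40) -> median=28
Step 6: insert 45 -> lo=[5, 25, 28] (size 3, max 28) hi=[40, 44, 45] (size 3, min 40) -> median=34
Step 7: insert 33 -> lo=[5, 25, 28, 33] (size 4, max 33) hi=[40, 44, 45] (size 3, min 40) -> median=33
Step 8: insert 32 -> lo=[5, 25, 28, 32] (size 4, max 32) hi=[33, 40, 44, 45] (size 4, min 33) -> median=32.5
Step 9: insert 25 -> lo=[5, 25, 25, 28, 32] (size 5, max 32) hi=[33, 40, 44, 45] (size 4, min 33) -> median=32
Step 10: insert 46 -> lo=[5, 25, 25, 28, 32] (size 5, max 32) hi=[33, 40, 44, 45, 46] (size 5, min 33) -> median=32.5
Step 11: insert 17 -> lo=[5, 17, 25, 25, 28, 32] (size 6, max 32) hi=[33, 40, 44, 45, 46] (size 5, min 33) -> median=32
Step 12: insert 46 -> lo=[5, 17, 25, 25, 28, 32] (size 6, max 32) hi=[33, 40, 44, 45, 46, 46] (size 6, min 33) -> median=32.5
Step 13: insert 8 -> lo=[5, 8, 17, 25, 25, 28, 32] (size 7, max 32) hi=[33, 40, 44, 45, 46, 46] (size 6, min 33) -> median=32
Step 14: insert 42 -> lo=[5, 8, 17, 25, 25, 28, 32] (size 7, max 32) hi=[33, 40, 42, 44, 45, 46, 46] (size 7, min 33) -> median=32.5
Step 15: insert 18 -> lo=[5, 8, 17, 18, 25, 25, 28, 32] (size 8, max 32) hi=[33, 40, 42, 44, 45, 46, 46] (size 7, min 33) -> median=32

Answer: 32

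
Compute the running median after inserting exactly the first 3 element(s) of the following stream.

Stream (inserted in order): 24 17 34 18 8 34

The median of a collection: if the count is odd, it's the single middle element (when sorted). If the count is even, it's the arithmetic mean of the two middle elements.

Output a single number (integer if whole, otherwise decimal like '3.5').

Step 1: insert 24 -> lo=[24] (size 1, max 24) hi=[] (size 0) -> median=24
Step 2: insert 17 -> lo=[17] (size 1, max 17) hi=[24] (size 1, min 24) -> median=20.5
Step 3: insert 34 -> lo=[17, 24] (size 2, max 24) hi=[34] (size 1, min 34) -> median=24

Answer: 24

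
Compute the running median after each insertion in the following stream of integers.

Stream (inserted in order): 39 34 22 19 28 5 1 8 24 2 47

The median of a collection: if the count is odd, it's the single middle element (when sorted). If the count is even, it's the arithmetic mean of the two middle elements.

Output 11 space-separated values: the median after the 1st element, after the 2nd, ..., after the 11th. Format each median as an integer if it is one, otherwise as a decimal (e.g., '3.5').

Step 1: insert 39 -> lo=[39] (size 1, max 39) hi=[] (size 0) -> median=39
Step 2: insert 34 -> lo=[34] (size 1, max 34) hi=[39] (size 1, min 39) -> median=36.5
Step 3: insert 22 -> lo=[22, 34] (size 2, max 34) hi=[39] (size 1, min 39) -> median=34
Step 4: insert 19 -> lo=[19, 22] (size 2, max 22) hi=[34, 39] (size 2, min 34) -> median=28
Step 5: insert 28 -> lo=[19, 22, 28] (size 3, max 28) hi=[34, 39] (size 2, min 34) -> median=28
Step 6: insert 5 -> lo=[5, 19, 22] (size 3, max 22) hi=[28, 34, 39] (size 3, min 28) -> median=25
Step 7: insert 1 -> lo=[1, 5, 19, 22] (size 4, max 22) hi=[28, 34, 39] (size 3, min 28) -> median=22
Step 8: insert 8 -> lo=[1, 5, 8, 19] (size 4, max 19) hi=[22, 28, 34, 39] (size 4, min 22) -> median=20.5
Step 9: insert 24 -> lo=[1, 5, 8, 19, 22] (size 5, max 22) hi=[24, 28, 34, 39] (size 4, min 24) -> median=22
Step 10: insert 2 -> lo=[1, 2, 5, 8, 19] (size 5, max 19) hi=[22, 24, 28, 34, 39] (size 5, min 22) -> median=20.5
Step 11: insert 47 -> lo=[1, 2, 5, 8, 19, 22] (size 6, max 22) hi=[24, 28, 34, 39, 47] (size 5, min 24) -> median=22

Answer: 39 36.5 34 28 28 25 22 20.5 22 20.5 22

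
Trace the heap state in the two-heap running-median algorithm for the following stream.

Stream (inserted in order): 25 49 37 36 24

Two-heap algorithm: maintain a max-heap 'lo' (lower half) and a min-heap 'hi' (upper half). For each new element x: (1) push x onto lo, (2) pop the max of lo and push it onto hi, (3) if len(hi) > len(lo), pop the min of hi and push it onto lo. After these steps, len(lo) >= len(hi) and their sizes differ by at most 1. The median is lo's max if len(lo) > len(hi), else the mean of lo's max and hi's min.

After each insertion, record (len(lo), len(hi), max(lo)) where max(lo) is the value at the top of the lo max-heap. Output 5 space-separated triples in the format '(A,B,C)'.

Answer: (1,0,25) (1,1,25) (2,1,37) (2,2,36) (3,2,36)

Derivation:
Step 1: insert 25 -> lo=[25] hi=[] -> (len(lo)=1, len(hi)=0, max(lo)=25)
Step 2: insert 49 -> lo=[25] hi=[49] -> (len(lo)=1, len(hi)=1, max(lo)=25)
Step 3: insert 37 -> lo=[25, 37] hi=[49] -> (len(lo)=2, len(hi)=1, max(lo)=37)
Step 4: insert 36 -> lo=[25, 36] hi=[37, 49] -> (len(lo)=2, len(hi)=2, max(lo)=36)
Step 5: insert 24 -> lo=[24, 25, 36] hi=[37, 49] -> (len(lo)=3, len(hi)=2, max(lo)=36)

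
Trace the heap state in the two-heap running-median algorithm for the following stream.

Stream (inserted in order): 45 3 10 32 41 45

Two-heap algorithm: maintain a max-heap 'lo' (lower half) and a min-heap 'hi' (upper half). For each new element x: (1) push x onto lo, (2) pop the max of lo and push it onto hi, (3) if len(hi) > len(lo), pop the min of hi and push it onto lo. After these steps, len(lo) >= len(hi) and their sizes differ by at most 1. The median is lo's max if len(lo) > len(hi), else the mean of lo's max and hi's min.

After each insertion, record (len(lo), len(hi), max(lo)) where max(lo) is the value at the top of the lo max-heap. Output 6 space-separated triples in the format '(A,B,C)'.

Answer: (1,0,45) (1,1,3) (2,1,10) (2,2,10) (3,2,32) (3,3,32)

Derivation:
Step 1: insert 45 -> lo=[45] hi=[] -> (len(lo)=1, len(hi)=0, max(lo)=45)
Step 2: insert 3 -> lo=[3] hi=[45] -> (len(lo)=1, len(hi)=1, max(lo)=3)
Step 3: insert 10 -> lo=[3, 10] hi=[45] -> (len(lo)=2, len(hi)=1, max(lo)=10)
Step 4: insert 32 -> lo=[3, 10] hi=[32, 45] -> (len(lo)=2, len(hi)=2, max(lo)=10)
Step 5: insert 41 -> lo=[3, 10, 32] hi=[41, 45] -> (len(lo)=3, len(hi)=2, max(lo)=32)
Step 6: insert 45 -> lo=[3, 10, 32] hi=[41, 45, 45] -> (len(lo)=3, len(hi)=3, max(lo)=32)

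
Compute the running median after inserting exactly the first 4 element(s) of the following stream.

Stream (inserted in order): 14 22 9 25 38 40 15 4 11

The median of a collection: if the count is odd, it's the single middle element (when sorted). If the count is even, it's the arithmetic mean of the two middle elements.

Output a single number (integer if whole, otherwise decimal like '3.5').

Step 1: insert 14 -> lo=[14] (size 1, max 14) hi=[] (size 0) -> median=14
Step 2: insert 22 -> lo=[14] (size 1, max 14) hi=[22] (size 1, min 22) -> median=18
Step 3: insert 9 -> lo=[9, 14] (size 2, max 14) hi=[22] (size 1, min 22) -> median=14
Step 4: insert 25 -> lo=[9, 14] (size 2, max 14) hi=[22, 25] (size 2, min 22) -> median=18

Answer: 18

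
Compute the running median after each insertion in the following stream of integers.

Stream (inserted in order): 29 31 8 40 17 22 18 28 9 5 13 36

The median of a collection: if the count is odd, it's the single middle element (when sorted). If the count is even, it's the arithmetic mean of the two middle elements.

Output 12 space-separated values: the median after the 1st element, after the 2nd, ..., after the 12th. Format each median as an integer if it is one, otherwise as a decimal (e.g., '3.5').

Answer: 29 30 29 30 29 25.5 22 25 22 20 18 20

Derivation:
Step 1: insert 29 -> lo=[29] (size 1, max 29) hi=[] (size 0) -> median=29
Step 2: insert 31 -> lo=[29] (size 1, max 29) hi=[31] (size 1, min 31) -> median=30
Step 3: insert 8 -> lo=[8, 29] (size 2, max 29) hi=[31] (size 1, min 31) -> median=29
Step 4: insert 40 -> lo=[8, 29] (size 2, max 29) hi=[31, 40] (size 2, min 31) -> median=30
Step 5: insert 17 -> lo=[8, 17, 29] (size 3, max 29) hi=[31, 40] (size 2, min 31) -> median=29
Step 6: insert 22 -> lo=[8, 17, 22] (size 3, max 22) hi=[29, 31, 40] (size 3, min 29) -> median=25.5
Step 7: insert 18 -> lo=[8, 17, 18, 22] (size 4, max 22) hi=[29, 31, 40] (size 3, min 29) -> median=22
Step 8: insert 28 -> lo=[8, 17, 18, 22] (size 4, max 22) hi=[28, 29, 31, 40] (size 4, min 28) -> median=25
Step 9: insert 9 -> lo=[8, 9, 17, 18, 22] (size 5, max 22) hi=[28, 29, 31, 40] (size 4, min 28) -> median=22
Step 10: insert 5 -> lo=[5, 8, 9, 17, 18] (size 5, max 18) hi=[22, 28, 29, 31, 40] (size 5, min 22) -> median=20
Step 11: insert 13 -> lo=[5, 8, 9, 13, 17, 18] (size 6, max 18) hi=[22, 28, 29, 31, 40] (size 5, min 22) -> median=18
Step 12: insert 36 -> lo=[5, 8, 9, 13, 17, 18] (size 6, max 18) hi=[22, 28, 29, 31, 36, 40] (size 6, min 22) -> median=20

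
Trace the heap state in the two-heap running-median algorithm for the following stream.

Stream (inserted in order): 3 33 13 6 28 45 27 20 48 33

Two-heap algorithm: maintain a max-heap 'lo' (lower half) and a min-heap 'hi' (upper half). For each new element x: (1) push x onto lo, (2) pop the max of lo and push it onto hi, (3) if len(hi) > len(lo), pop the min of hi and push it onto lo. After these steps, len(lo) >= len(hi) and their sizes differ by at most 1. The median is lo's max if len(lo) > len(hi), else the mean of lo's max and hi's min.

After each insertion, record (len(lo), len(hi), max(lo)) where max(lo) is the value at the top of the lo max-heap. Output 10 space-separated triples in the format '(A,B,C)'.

Step 1: insert 3 -> lo=[3] hi=[] -> (len(lo)=1, len(hi)=0, max(lo)=3)
Step 2: insert 33 -> lo=[3] hi=[33] -> (len(lo)=1, len(hi)=1, max(lo)=3)
Step 3: insert 13 -> lo=[3, 13] hi=[33] -> (len(lo)=2, len(hi)=1, max(lo)=13)
Step 4: insert 6 -> lo=[3, 6] hi=[13, 33] -> (len(lo)=2, len(hi)=2, max(lo)=6)
Step 5: insert 28 -> lo=[3, 6, 13] hi=[28, 33] -> (len(lo)=3, len(hi)=2, max(lo)=13)
Step 6: insert 45 -> lo=[3, 6, 13] hi=[28, 33, 45] -> (len(lo)=3, len(hi)=3, max(lo)=13)
Step 7: insert 27 -> lo=[3, 6, 13, 27] hi=[28, 33, 45] -> (len(lo)=4, len(hi)=3, max(lo)=27)
Step 8: insert 20 -> lo=[3, 6, 13, 20] hi=[27, 28, 33, 45] -> (len(lo)=4, len(hi)=4, max(lo)=20)
Step 9: insert 48 -> lo=[3, 6, 13, 20, 27] hi=[28, 33, 45, 48] -> (len(lo)=5, len(hi)=4, max(lo)=27)
Step 10: insert 33 -> lo=[3, 6, 13, 20, 27] hi=[28, 33, 33, 45, 48] -> (len(lo)=5, len(hi)=5, max(lo)=27)

Answer: (1,0,3) (1,1,3) (2,1,13) (2,2,6) (3,2,13) (3,3,13) (4,3,27) (4,4,20) (5,4,27) (5,5,27)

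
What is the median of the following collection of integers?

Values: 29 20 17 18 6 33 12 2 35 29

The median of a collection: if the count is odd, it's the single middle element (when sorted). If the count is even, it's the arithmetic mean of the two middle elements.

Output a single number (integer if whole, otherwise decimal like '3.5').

Answer: 19

Derivation:
Step 1: insert 29 -> lo=[29] (size 1, max 29) hi=[] (size 0) -> median=29
Step 2: insert 20 -> lo=[20] (size 1, max 20) hi=[29] (size 1, min 29) -> median=24.5
Step 3: insert 17 -> lo=[17, 20] (size 2, max 20) hi=[29] (size 1, min 29) -> median=20
Step 4: insert 18 -> lo=[17, 18] (size 2, max 18) hi=[20, 29] (size 2, min 20) -> median=19
Step 5: insert 6 -> lo=[6, 17, 18] (size 3, max 18) hi=[20, 29] (size 2, min 20) -> median=18
Step 6: insert 33 -> lo=[6, 17, 18] (size 3, max 18) hi=[20, 29, 33] (size 3, min 20) -> median=19
Step 7: insert 12 -> lo=[6, 12, 17, 18] (size 4, max 18) hi=[20, 29, 33] (size 3, min 20) -> median=18
Step 8: insert 2 -> lo=[2, 6, 12, 17] (size 4, max 17) hi=[18, 20, 29, 33] (size 4, min 18) -> median=17.5
Step 9: insert 35 -> lo=[2, 6, 12, 17, 18] (size 5, max 18) hi=[20, 29, 33, 35] (size 4, min 20) -> median=18
Step 10: insert 29 -> lo=[2, 6, 12, 17, 18] (size 5, max 18) hi=[20, 29, 29, 33, 35] (size 5, min 20) -> median=19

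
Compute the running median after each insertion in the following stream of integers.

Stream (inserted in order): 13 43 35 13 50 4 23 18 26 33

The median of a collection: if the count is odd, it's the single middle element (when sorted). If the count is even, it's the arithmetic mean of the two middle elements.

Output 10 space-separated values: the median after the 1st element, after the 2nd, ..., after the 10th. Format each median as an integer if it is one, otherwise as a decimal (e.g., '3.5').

Answer: 13 28 35 24 35 24 23 20.5 23 24.5

Derivation:
Step 1: insert 13 -> lo=[13] (size 1, max 13) hi=[] (size 0) -> median=13
Step 2: insert 43 -> lo=[13] (size 1, max 13) hi=[43] (size 1, min 43) -> median=28
Step 3: insert 35 -> lo=[13, 35] (size 2, max 35) hi=[43] (size 1, min 43) -> median=35
Step 4: insert 13 -> lo=[13, 13] (size 2, max 13) hi=[35, 43] (size 2, min 35) -> median=24
Step 5: insert 50 -> lo=[13, 13, 35] (size 3, max 35) hi=[43, 50] (size 2, min 43) -> median=35
Step 6: insert 4 -> lo=[4, 13, 13] (size 3, max 13) hi=[35, 43, 50] (size 3, min 35) -> median=24
Step 7: insert 23 -> lo=[4, 13, 13, 23] (size 4, max 23) hi=[35, 43, 50] (size 3, min 35) -> median=23
Step 8: insert 18 -> lo=[4, 13, 13, 18] (size 4, max 18) hi=[23, 35, 43, 50] (size 4, min 23) -> median=20.5
Step 9: insert 26 -> lo=[4, 13, 13, 18, 23] (size 5, max 23) hi=[26, 35, 43, 50] (size 4, min 26) -> median=23
Step 10: insert 33 -> lo=[4, 13, 13, 18, 23] (size 5, max 23) hi=[26, 33, 35, 43, 50] (size 5, min 26) -> median=24.5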